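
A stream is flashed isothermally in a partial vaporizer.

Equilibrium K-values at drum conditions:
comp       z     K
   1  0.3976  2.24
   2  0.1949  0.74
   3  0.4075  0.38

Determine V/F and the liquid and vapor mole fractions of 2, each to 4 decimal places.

V/F = 0.2896, x_2 = 0.2108, y_2 = 0.1560

Rachford–Rice: g(V/F) = Σ zᵢ(Kᵢ−1)/(1+V/F(Kᵢ−1)) = 0.
Feasibility: ΣzᵢKᵢ = 1.1897, Σzᵢ/Kᵢ = 1.5132 — both > 1, two phases present.
Iterate (Newton) starting at V/F = 0.5:
  V/F = 0.5000: g = -0.12007, g' = -0.5794 → V/F = 0.2928
  V/F = 0.2928: g = -0.00181, g' = -0.5783 → V/F = 0.2896
Converged at V/F = 0.2896.
Compositions from xᵢ = zᵢ/(1+V/F(Kᵢ−1)), yᵢ = Kᵢxᵢ:
  1: x = 0.2925, y = 0.6553
  2: x = 0.2108, y = 0.1560
  3: x = 0.4967, y = 0.1887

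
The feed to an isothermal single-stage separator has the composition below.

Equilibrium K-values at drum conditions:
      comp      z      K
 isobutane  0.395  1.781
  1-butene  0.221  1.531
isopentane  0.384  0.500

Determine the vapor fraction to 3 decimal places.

ψ = 0.671

Material balance + equilibrium reduce to Σ zᵢ(Kᵢ−1)/(1+ψ(Kᵢ−1)) = 0.
g(0) = ΣzᵢKᵢ − 1 = 0.234 and g(1) = 1 − Σzᵢ/Kᵢ = -0.134, so a root lies in (0, 1).
Newton–Raphson from ψ = 0.5:
  ψ = 0.500: g = 0.0586, g' = -0.334 → ψ = 0.675
  ψ = 0.675: g = -0.0015, g' = -0.356 → ψ = 0.671
Converged at ψ = 0.671.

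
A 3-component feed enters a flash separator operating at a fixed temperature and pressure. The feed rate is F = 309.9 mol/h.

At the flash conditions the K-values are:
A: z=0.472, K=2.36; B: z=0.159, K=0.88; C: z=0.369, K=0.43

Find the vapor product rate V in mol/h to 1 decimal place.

Newton iteration, ψ⁰ = 0.7:
  ψ = 0.700: g = -0.0419, g' = -0.564 → ψ = 0.626
  ψ = 0.626: g = -0.0007, g' = -0.547 → ψ = 0.624
Converged at ψ = 0.624.
Then V = ψ·F = 0.6243·309.9 = 193.5 mol/h and L = F − V = 116.4 mol/h.

V = 193.5 mol/h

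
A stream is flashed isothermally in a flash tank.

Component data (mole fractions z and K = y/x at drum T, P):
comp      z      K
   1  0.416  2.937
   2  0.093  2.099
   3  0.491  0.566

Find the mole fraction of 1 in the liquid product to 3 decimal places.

x_1 = 0.153

Rachford–Rice: g(V/F) = Σ zᵢ(Kᵢ−1)/(1+V/F(Kᵢ−1)) = 0.
g(0) = ΣzᵢKᵢ − 1 = 0.695 and g(1) = 1 − Σzᵢ/Kᵢ = -0.053, so a root lies in (0, 1).
Newton iteration, V/F⁰ = 0.36:
  V/F = 0.360: g = 0.2954, g' = -0.729 → V/F = 0.765
  V/F = 0.765: g = 0.0612, g' = -0.494 → V/F = 0.889
  V/F = 0.889: g = 0.0008, g' = -0.485 → V/F = 0.891
Converged at V/F = 0.891.
Compositions from xᵢ = zᵢ/(1+V/F(Kᵢ−1)), yᵢ = Kᵢxᵢ:
  1: x = 0.153, y = 0.448
  2: x = 0.047, y = 0.099
  3: x = 0.800, y = 0.453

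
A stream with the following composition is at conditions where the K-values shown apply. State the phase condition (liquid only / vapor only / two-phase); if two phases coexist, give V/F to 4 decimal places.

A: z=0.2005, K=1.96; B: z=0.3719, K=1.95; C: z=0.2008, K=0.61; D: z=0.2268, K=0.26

two-phase, V/F = 0.5098

ΣzᵢKᵢ = 1.2996; Σzᵢ/Kᵢ = 1.4945.
Both exceed 1, so a two-phase solution exists.
Let ψ = V/F and solve Σ zᵢ(Kᵢ−1)/(1+ψ(Kᵢ−1)) = 0.
Iterate (Newton) starting at ψ = 0.5:
  ψ = 0.5000: g = 0.00590, g' = -0.5987 → ψ = 0.5099
  ψ = 0.5099: g = -0.00002, g' = -0.6035 → ψ = 0.5098
Converged at ψ = 0.5098.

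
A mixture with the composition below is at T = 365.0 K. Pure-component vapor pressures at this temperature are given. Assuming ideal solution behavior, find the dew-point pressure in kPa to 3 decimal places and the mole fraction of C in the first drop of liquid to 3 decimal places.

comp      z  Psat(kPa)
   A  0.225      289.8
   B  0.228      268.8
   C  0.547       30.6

At the dew point ψ → 1, so Σzᵢ/Kᵢ = 1 with Kᵢ = Pᵢˢᵃᵗ/P ⇒ 1/P = Σzᵢ/Pᵢˢᵃᵗ.
1/P = 0.225/289.8 + 0.228/268.8 + 0.547/30.6 = 0.019500 ⇒ P = 51.281 kPa
xᵢ = zᵢP/Pᵢˢᵃᵗ ⇒ x_C = 0.547·51.281/30.6 = 0.917

Pdew = 51.281 kPa, x_C = 0.917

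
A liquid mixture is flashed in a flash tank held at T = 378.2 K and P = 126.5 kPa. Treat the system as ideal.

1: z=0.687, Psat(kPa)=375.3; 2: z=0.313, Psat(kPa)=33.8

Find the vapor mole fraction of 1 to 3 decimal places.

Raoult's law: Kᵢ = Pᵢˢᵃᵗ/P = Pᵢˢᵃᵗ/126.5.
  K_1 = 375.3/126.5 = 2.96680, K_2 = 33.8/126.5 = 0.26719
Material balance + equilibrium reduce to Σ zᵢ(Kᵢ−1)/(1+V/F(Kᵢ−1)) = 0.
g(0) = ΣzᵢKᵢ − 1 = 1.122 and g(1) = 1 − Σzᵢ/Kᵢ = -0.403, so a root lies in (0, 1).
Newton–Raphson from V/F = 0.35:
  V/F = 0.350: g = 0.4918, g' = -1.236 → V/F = 0.748
  V/F = 0.748: g = 0.0394, g' = -1.258 → V/F = 0.779
  V/F = 0.779: g = -0.0010, g' = -1.328 → V/F = 0.778
Converged at V/F = 0.778.
Compositions from xᵢ = zᵢ/(1+V/F(Kᵢ−1)), yᵢ = Kᵢxᵢ:
  1: x = 0.271, y = 0.805
  2: x = 0.729, y = 0.195

y_1 = 0.805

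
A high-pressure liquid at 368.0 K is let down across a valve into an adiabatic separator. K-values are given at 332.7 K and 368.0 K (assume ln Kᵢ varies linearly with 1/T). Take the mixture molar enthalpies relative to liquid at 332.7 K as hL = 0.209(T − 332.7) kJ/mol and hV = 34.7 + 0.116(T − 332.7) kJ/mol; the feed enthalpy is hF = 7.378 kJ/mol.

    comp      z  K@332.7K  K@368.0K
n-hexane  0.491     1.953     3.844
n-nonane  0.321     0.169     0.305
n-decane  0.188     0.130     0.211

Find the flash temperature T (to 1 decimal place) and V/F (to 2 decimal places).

T = 339.0 K, V/F = 0.18

Adiabatic flash: solve Rachford–Rice at each trial T, then check hF = ψ·hV(T) + (1−ψ)·hL(T).
  T = 332.7 K: K = (1.953, 0.169, 0.130), RR gives ψ = 0.047, H_out = 1.620 kJ/mol
  T = 368.0 K: K = (3.844, 0.305, 0.211), RR gives ψ = 0.492, H_out = 22.848 kJ/mol
  T = 350.4 K: K = (2.790, 0.231, 0.168), RR gives ψ = 0.335, H_out = 14.764 kJ/mol
  T = 341.5 K: K = (2.343, 0.198, 0.148), RR gives ψ = 0.219, H_out = 9.268 kJ/mol
  T = 337.1 K: K = (2.142, 0.183, 0.139), RR gives ψ = 0.143, H_out = 5.834 kJ/mol
  T = 339.3 K: K = (2.240, 0.190, 0.143), RR gives ψ = 0.183, H_out = 7.630 kJ/mol
Linear interpolation between T = 337.1 (H_out = 5.834) and T = 339.3 (H_out = 7.630) on hF = 7.378 gives T ≈ 339.0 K, at which ψ = 0.18.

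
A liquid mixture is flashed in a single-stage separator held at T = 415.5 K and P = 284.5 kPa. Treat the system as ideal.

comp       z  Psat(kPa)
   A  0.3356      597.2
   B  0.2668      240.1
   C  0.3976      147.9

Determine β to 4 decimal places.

Raoult's law: Kᵢ = Pᵢˢᵃᵗ/P = Pᵢˢᵃᵗ/284.5.
  K_A = 597.2/284.5 = 2.099121, K_B = 240.1/284.5 = 0.843937, K_C = 147.9/284.5 = 0.519859
Material balance + equilibrium reduce to Σ zᵢ(Kᵢ−1)/(1+β(Kᵢ−1)) = 0.
Feasibility: ΣzᵢKᵢ = 1.1363, Σzᵢ/Kᵢ = 1.2408 — both > 1, two phases present.
Iterate (Newton) starting at β = 0.47:
  β = 0.4700: g = -0.04825, g' = -0.3367 → β = 0.3267
  β = 0.3267: g = 0.00111, g' = -0.3556 → β = 0.3298
Converged at β = 0.3298.

β = 0.3298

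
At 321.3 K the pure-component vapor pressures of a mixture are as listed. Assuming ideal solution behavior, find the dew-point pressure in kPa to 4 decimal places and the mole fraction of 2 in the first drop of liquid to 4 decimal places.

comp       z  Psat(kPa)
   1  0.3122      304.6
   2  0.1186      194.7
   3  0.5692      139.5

Pdew = 174.9971 kPa, x_2 = 0.1066

At the dew point ψ → 1, so Σzᵢ/Kᵢ = 1 with Kᵢ = Pᵢˢᵃᵗ/P ⇒ 1/P = Σzᵢ/Pᵢˢᵃᵗ.
1/P = 0.3122/304.6 + 0.1186/194.7 + 0.5692/139.5 = 0.0057144 ⇒ P = 174.9971 kPa
xᵢ = zᵢP/Pᵢˢᵃᵗ ⇒ x_2 = 0.1186·174.9971/194.7 = 0.1066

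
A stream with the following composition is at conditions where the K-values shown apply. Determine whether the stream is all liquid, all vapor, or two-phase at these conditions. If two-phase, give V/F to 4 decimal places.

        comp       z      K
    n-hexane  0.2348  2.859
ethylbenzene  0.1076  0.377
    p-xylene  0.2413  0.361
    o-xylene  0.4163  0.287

all liquid

ΣzᵢKᵢ = 0.9184; Σzᵢ/Kᵢ = 2.4865.
Since ΣzᵢKᵢ < 1 the mixture is below its bubble point — single liquid phase.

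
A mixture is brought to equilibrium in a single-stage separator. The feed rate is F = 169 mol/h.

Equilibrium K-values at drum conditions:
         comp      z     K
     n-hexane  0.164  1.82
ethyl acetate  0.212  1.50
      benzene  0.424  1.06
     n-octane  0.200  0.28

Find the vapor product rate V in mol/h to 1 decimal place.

V = 74.2 mol/h

Let ψ = V/F and solve Σ zᵢ(Kᵢ−1)/(1+ψ(Kᵢ−1)) = 0.
Feasibility: ΣzᵢKᵢ = 1.122, Σzᵢ/Kᵢ = 1.346 — both > 1, two phases present.
Newton–Raphson from ψ = 0.4:
  ψ = 0.400: g = 0.0122, g' = -0.305 → ψ = 0.440
  ψ = 0.440: g = -0.0003, g' = -0.319 → ψ = 0.439
Converged at ψ = 0.439.
Then V = ψ·F = 0.4391·169 = 74.2 mol/h and L = F − V = 94.8 mol/h.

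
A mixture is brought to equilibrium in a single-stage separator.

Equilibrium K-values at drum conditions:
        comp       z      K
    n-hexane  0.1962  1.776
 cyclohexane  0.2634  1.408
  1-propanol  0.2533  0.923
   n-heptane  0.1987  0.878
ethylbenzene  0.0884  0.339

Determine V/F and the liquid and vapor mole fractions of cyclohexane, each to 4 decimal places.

V/F = 0.8131, x_cyclohexane = 0.1978, y_cyclohexane = 0.2785

Newton–Raphson from V/F = 0.35:
  V/F = 0.3500: g = 0.09238, g' = -0.1768 → V/F = 0.8725
  V/F = 0.8725: g = -0.01603, g' = -0.2868 → V/F = 0.8166
  V/F = 0.8166: g = -0.00088, g' = -0.2566 → V/F = 0.8131
Converged at V/F = 0.8131.
Compositions from xᵢ = zᵢ/(1+V/F(Kᵢ−1)), yᵢ = Kᵢxᵢ:
  n-hexane: x = 0.1203, y = 0.2136
  cyclohexane: x = 0.1978, y = 0.2785
  1-propanol: x = 0.2702, y = 0.2494
  n-heptane: x = 0.2206, y = 0.1937
  ethylbenzene: x = 0.1911, y = 0.0648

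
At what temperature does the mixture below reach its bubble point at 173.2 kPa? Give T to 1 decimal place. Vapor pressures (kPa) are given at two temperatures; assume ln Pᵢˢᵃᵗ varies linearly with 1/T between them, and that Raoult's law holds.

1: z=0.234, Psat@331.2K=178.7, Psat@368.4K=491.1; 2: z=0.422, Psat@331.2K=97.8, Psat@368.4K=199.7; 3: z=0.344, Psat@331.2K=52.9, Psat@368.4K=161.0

Bubble-point temperature: ΣzᵢPᵢˢᵃᵗ(T) = P. Interpolate ln Pᵢˢᵃᵗ = aᵢ + bᵢ/T.
  T = 331.2 K: ΣzᵢPᵢˢᵃᵗ = 101.29 kPa
  T = 368.4 K: ΣzᵢPᵢˢᵃᵗ = 254.57 kPa
  T = 349.8 K: ΣzᵢPᵢˢᵃᵗ = 164.01 kPa
  T = 359.1 K: ΣzᵢPᵢˢᵃᵗ = 205.35 kPa
  T = 354.5 K: ΣzᵢPᵢˢᵃᵗ = 183.98 kPa
  T = 352.1 K: ΣzᵢPᵢˢᵃᵗ = 173.56 kPa
Interpolating between 349.8 K and 352.1 K gives T ≈ 352.0 K.

T = 352.0 K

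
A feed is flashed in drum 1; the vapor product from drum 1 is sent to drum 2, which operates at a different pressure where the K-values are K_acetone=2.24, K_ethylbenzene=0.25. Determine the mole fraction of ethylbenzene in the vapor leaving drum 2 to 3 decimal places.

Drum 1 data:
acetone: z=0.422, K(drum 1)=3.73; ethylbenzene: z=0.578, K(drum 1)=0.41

y_ethylbenzene (drum 2) = 0.156

Drum 1:
Newton iteration, ψ₁⁰ = 0.5:
  ψ₁ = 0.500: g = 0.0034, g' = -0.967 → ψ₁ = 0.504
Converged at ψ₁ = 0.504.
Drum-1 compositions:
  acetone: x = 0.178, y = 0.663
  ethylbenzene: x = 0.822, y = 0.337
Drum-2 feed = drum-1 vapor: z₂ = (0.6629, 0.3371).
Drum 2:
Material balance + equilibrium reduce to Σ zᵢ(Kᵢ−1)/(1+ψ₂(Kᵢ−1)) = 0.
Check two-phase: ΣzᵢKᵢ = 1.569 > 1 and Σzᵢ/Kᵢ = 1.644 > 1, so g(0) = 0.569 > 0 and g(1) = -0.644 < 0.
Iterate (Newton) starting at ψ₂ = 0.5:
  ψ₂ = 0.500: g = 0.1028, g' = -0.874 → ψ₂ = 0.618
  ψ₂ = 0.618: g = -0.0056, g' = -0.985 → ψ₂ = 0.612
Converged at ψ₂ = 0.612.
  acetone: x = 0.377, y = 0.844
  ethylbenzene: x = 0.623, y = 0.156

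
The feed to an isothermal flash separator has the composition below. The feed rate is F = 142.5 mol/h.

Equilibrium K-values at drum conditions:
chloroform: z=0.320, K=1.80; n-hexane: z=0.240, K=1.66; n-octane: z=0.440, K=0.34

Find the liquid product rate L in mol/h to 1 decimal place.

L = 106.4 mol/h

Rachford–Rice: g(ψ) = Σ zᵢ(Kᵢ−1)/(1+ψ(Kᵢ−1)) = 0.
Feasibility: ΣzᵢKᵢ = 1.124, Σzᵢ/Kᵢ = 1.616 — both > 1, two phases present.
Newton iteration, ψ⁰ = 0.69:
  ψ = 0.690: g = -0.2595, g' = -0.781 → ψ = 0.358
  ψ = 0.358: g = -0.0529, g' = -0.521 → ψ = 0.256
  ψ = 0.256: g = -0.0014, g' = -0.495 → ψ = 0.253
Converged at ψ = 0.253.
Then V = ψ·F = 0.2531·142.5 = 36.1 mol/h and L = F − V = 106.4 mol/h.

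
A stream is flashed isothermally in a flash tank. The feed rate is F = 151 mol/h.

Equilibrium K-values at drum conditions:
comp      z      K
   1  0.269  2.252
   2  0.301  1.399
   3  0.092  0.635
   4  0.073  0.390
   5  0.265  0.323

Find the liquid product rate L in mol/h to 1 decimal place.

L = 95.4 mol/h

Newton iteration, V/F⁰ = 0.5:
  V/F = 0.500: g = -0.0691, g' = -0.545 → V/F = 0.373
  V/F = 0.373: g = -0.0025, g' = -0.512 → V/F = 0.368
Converged at V/F = 0.368.
Then V = V/F·F = 0.3683·151 = 55.6 mol/h and L = F − V = 95.4 mol/h.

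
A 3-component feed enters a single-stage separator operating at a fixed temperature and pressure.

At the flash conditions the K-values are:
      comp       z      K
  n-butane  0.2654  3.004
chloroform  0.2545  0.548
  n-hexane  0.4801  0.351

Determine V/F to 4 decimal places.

Material balance + equilibrium reduce to Σ zᵢ(Kᵢ−1)/(1+V/F(Kᵢ−1)) = 0.
Feasibility: ΣzᵢKᵢ = 1.1052, Σzᵢ/Kᵢ = 1.9206 — both > 1, two phases present.
Newton–Raphson from V/F = 0.54:
  V/F = 0.5400: g = -0.37644, g' = -0.8161 → V/F = 0.0788
  V/F = 0.0788: g = 0.01171, g' = -1.0756 → V/F = 0.0896
  V/F = 0.0896: g = 0.00014, g' = -1.0504 → V/F = 0.0898
Converged at V/F = 0.0898.

V/F = 0.0898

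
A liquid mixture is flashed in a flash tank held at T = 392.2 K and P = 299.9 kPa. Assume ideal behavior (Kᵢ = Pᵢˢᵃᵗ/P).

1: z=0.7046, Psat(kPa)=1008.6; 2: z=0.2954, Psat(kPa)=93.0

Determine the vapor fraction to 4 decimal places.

Raoult's law: Kᵢ = Pᵢˢᵃᵗ/P = Pᵢˢᵃᵗ/299.9.
  K_1 = 1008.6/299.9 = 3.363121, K_2 = 93.0/299.9 = 0.310103
Material balance + equilibrium reduce to Σ zᵢ(Kᵢ−1)/(1+ψ(Kᵢ−1)) = 0.
g(0) = ΣzᵢKᵢ − 1 = 1.4613 and g(1) = 1 − Σzᵢ/Kᵢ = -0.1621, so a root lies in (0, 1).
Binary case is linear: z₁(K₁−1)(1+ψ(K₂−1)) + z₂(K₂−1)(1+ψ(K₁−1)) = 0
⇒ ψ = [z₁(K₁−1)+z₂(K₂−1)] / [−(K₁−1)(K₂−1)] = 1.46126/1.63031 = 0.8963

ψ = 0.8963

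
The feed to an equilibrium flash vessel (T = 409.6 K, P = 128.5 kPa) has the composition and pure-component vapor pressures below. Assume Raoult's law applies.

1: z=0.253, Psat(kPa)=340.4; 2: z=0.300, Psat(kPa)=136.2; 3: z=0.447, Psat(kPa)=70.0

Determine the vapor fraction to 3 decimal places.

ψ = 0.453

Raoult's law: Kᵢ = Pᵢˢᵃᵗ/P = Pᵢˢᵃᵗ/128.5.
  K_1 = 340.4/128.5 = 2.64903, K_2 = 136.2/128.5 = 1.05992, K_3 = 70.0/128.5 = 0.54475
Let ψ = V/F and solve Σ zᵢ(Kᵢ−1)/(1+ψ(Kᵢ−1)) = 0.
Check two-phase: ΣzᵢKᵢ = 1.232 > 1 and Σzᵢ/Kᵢ = 1.199 > 1, so g(0) = 0.232 > 0 and g(1) = -0.199 < 0.
Newton iteration, ψ⁰ = 0.39:
  ψ = 0.390: g = 0.0240, g' = -0.393 → ψ = 0.451
  ψ = 0.451: g = 0.0006, g' = -0.374 → ψ = 0.453
Converged at ψ = 0.453.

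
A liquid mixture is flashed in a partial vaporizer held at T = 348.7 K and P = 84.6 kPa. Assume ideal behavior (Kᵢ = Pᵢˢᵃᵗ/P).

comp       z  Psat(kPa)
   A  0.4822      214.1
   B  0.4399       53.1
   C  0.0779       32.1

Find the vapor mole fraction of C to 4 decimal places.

Raoult's law: Kᵢ = Pᵢˢᵃᵗ/P = Pᵢˢᵃᵗ/84.6.
  K_A = 214.1/84.6 = 2.530733, K_B = 53.1/84.6 = 0.627660, K_C = 32.1/84.6 = 0.379433
Rachford–Rice: g(V/F) = Σ zᵢ(Kᵢ−1)/(1+V/F(Kᵢ−1)) = 0.
Check two-phase: ΣzᵢKᵢ = 1.5260 > 1 and Σzᵢ/Kᵢ = 1.0967 > 1, so g(0) = 0.5260 > 0 and g(1) = -0.0967 < 0.
Iterate (Newton) starting at V/F = 0.62:
  V/F = 0.6200: g = 0.08718, g' = -0.4798 → V/F = 0.8017
  V/F = 0.8017: g = 0.00171, g' = -0.4705 → V/F = 0.8053
Converged at V/F = 0.8053.
Compositions from xᵢ = zᵢ/(1+V/F(Kᵢ−1)), yᵢ = Kᵢxᵢ:
  A: x = 0.2160, y = 0.5465
  B: x = 0.6283, y = 0.3944
  C: x = 0.1557, y = 0.0591

y_C = 0.0591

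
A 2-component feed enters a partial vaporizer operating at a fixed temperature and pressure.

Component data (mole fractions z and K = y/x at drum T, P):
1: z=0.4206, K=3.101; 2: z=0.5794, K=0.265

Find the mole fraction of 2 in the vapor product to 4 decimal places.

Rachford–Rice: g(V/F) = Σ zᵢ(Kᵢ−1)/(1+V/F(Kᵢ−1)) = 0.
g(0) = ΣzᵢKᵢ − 1 = 0.4578 and g(1) = 1 − Σzᵢ/Kᵢ = -1.3220, so a root lies in (0, 1).
Binary case is linear: z₁(K₁−1)(1+V/F(K₂−1)) + z₂(K₂−1)(1+V/F(K₁−1)) = 0
⇒ V/F = [z₁(K₁−1)+z₂(K₂−1)] / [−(K₁−1)(K₂−1)] = 0.45782/1.54424 = 0.2965
Compositions from xᵢ = zᵢ/(1+V/F(Kᵢ−1)), yᵢ = Kᵢxᵢ:
  1: x = 0.2592, y = 0.8037
  2: x = 0.7408, y = 0.1963

y_2 = 0.1963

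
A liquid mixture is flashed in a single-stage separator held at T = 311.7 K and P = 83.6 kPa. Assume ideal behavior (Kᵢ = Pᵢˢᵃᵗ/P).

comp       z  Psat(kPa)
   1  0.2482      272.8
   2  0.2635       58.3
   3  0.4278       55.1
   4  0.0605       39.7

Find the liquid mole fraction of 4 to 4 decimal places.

Raoult's law: Kᵢ = Pᵢˢᵃᵗ/P = Pᵢˢᵃᵗ/83.6.
  K_1 = 272.8/83.6 = 3.263158, K_2 = 58.3/83.6 = 0.697368, K_3 = 55.1/83.6 = 0.659091, K_4 = 39.7/83.6 = 0.474880
Rachford–Rice: g(V/F) = Σ zᵢ(Kᵢ−1)/(1+V/F(Kᵢ−1)) = 0.
g(0) = ΣzᵢKᵢ − 1 = 0.3044 and g(1) = 1 − Σzᵢ/Kᵢ = -0.2304, so a root lies in (0, 1).
Newton–Raphson from V/F = 0.52:
  V/F = 0.5200: g = -0.05756, g' = -0.4073 → V/F = 0.3787
  V/F = 0.3787: g = 0.00531, g' = -0.4910 → V/F = 0.3895
  V/F = 0.3895: g = 0.00005, g' = -0.4826 → V/F = 0.3896
Converged at V/F = 0.3896.
Compositions from xᵢ = zᵢ/(1+V/F(Kᵢ−1)), yᵢ = Kᵢxᵢ:
  1: x = 0.1319, y = 0.4304
  2: x = 0.2987, y = 0.2083
  3: x = 0.4933, y = 0.3251
  4: x = 0.0761, y = 0.0361

x_4 = 0.0761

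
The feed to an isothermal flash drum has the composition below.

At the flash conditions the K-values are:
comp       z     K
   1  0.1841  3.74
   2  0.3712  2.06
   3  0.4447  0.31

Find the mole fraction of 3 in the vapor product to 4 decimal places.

Material balance + equilibrium reduce to Σ zᵢ(Kᵢ−1)/(1+β(Kᵢ−1)) = 0.
Check two-phase: ΣzᵢKᵢ = 1.5911 > 1 and Σzᵢ/Kᵢ = 1.6639 > 1, so g(0) = 0.5911 > 0 and g(1) = -0.6639 < 0.
Newton iteration, β⁰ = 0.58:
  β = 0.5800: g = -0.07309, g' = -0.9546 → β = 0.5034
  β = 0.5034: g = -0.00161, g' = -0.9185 → β = 0.5017
Converged at β = 0.5017.
Compositions from xᵢ = zᵢ/(1+β(Kᵢ−1)), yᵢ = Kᵢxᵢ:
  1: x = 0.0775, y = 0.2900
  2: x = 0.2423, y = 0.4992
  3: x = 0.6801, y = 0.2108

y_3 = 0.2108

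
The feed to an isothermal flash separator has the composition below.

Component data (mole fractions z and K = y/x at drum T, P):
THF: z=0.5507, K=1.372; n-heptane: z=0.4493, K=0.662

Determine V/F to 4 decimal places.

Rachford–Rice: g(V/F) = Σ zᵢ(Kᵢ−1)/(1+V/F(Kᵢ−1)) = 0.
g(0) = ΣzᵢKᵢ − 1 = 0.0530 and g(1) = 1 − Σzᵢ/Kᵢ = -0.0801, so a root lies in (0, 1).
Binary case is linear: z₁(K₁−1)(1+V/F(K₂−1)) + z₂(K₂−1)(1+V/F(K₁−1)) = 0
⇒ V/F = [z₁(K₁−1)+z₂(K₂−1)] / [−(K₁−1)(K₂−1)] = 0.05300/0.12574 = 0.4215

V/F = 0.4215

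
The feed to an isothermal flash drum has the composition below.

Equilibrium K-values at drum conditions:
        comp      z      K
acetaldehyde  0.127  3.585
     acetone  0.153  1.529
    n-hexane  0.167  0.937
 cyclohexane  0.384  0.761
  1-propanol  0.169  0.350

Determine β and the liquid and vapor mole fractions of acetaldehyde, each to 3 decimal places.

Let β = V/F and solve Σ zᵢ(Kᵢ−1)/(1+β(Kᵢ−1)) = 0.
g(0) = ΣzᵢKᵢ − 1 = 0.197 and g(1) = 1 − Σzᵢ/Kᵢ = -0.301, so a root lies in (0, 1).
Newton–Raphson from β = 0.61:
  β = 0.610: g = -0.1118, g' = -0.379 → β = 0.315
  β = 0.315: g = 0.0022, g' = -0.428 → β = 0.320
Converged at β = 0.320.
Compositions from xᵢ = zᵢ/(1+β(Kᵢ−1)), yᵢ = Kᵢxᵢ:
  acetaldehyde: x = 0.069, y = 0.249
  acetone: x = 0.131, y = 0.200
  n-hexane: x = 0.170, y = 0.160
  cyclohexane: x = 0.416, y = 0.316
  1-propanol: x = 0.213, y = 0.075

β = 0.320, x_acetaldehyde = 0.069, y_acetaldehyde = 0.249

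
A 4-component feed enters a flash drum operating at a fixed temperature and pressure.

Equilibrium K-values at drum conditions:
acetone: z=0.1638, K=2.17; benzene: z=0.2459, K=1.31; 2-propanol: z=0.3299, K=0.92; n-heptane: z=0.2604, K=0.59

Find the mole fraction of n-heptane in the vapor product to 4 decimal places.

y_n-heptane = 0.2087

Material balance + equilibrium reduce to Σ zᵢ(Kᵢ−1)/(1+ψ(Kᵢ−1)) = 0.
Check two-phase: ΣzᵢKᵢ = 1.1347 > 1 and Σzᵢ/Kᵢ = 1.0631 > 1, so g(0) = 0.1347 > 0 and g(1) = -0.0631 < 0.
Iterate (Newton) starting at ψ = 0.5:
  ψ = 0.5000: g = 0.02513, g' = -0.1785 → ψ = 0.6407
  ψ = 0.6407: g = 0.00051, g' = -0.1726 → ψ = 0.6437
Converged at ψ = 0.6437.
Compositions from xᵢ = zᵢ/(1+ψ(Kᵢ−1)), yᵢ = Kᵢxᵢ:
  acetone: x = 0.0934, y = 0.2028
  benzene: x = 0.2050, y = 0.2685
  2-propanol: x = 0.3478, y = 0.3200
  n-heptane: x = 0.3538, y = 0.2087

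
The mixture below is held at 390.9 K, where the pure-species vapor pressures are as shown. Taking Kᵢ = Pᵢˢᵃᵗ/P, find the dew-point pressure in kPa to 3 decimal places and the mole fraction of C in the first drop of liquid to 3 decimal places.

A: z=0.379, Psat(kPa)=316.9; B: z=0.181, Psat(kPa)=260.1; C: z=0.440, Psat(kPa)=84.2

Pdew = 140.499 kPa, x_C = 0.734

At the dew point ψ → 1, so Σzᵢ/Kᵢ = 1 with Kᵢ = Pᵢˢᵃᵗ/P ⇒ 1/P = Σzᵢ/Pᵢˢᵃᵗ.
1/P = 0.379/316.9 + 0.181/260.1 + 0.440/84.2 = 0.007118 ⇒ P = 140.499 kPa
xᵢ = zᵢP/Pᵢˢᵃᵗ ⇒ x_C = 0.440·140.499/84.2 = 0.734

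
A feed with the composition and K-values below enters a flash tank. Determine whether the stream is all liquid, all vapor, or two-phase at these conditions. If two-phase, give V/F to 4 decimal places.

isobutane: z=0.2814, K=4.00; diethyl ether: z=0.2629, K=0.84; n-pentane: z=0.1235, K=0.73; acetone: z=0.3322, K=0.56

two-phase, V/F = 0.6366

ΣzᵢKᵢ = 1.6226; Σzᵢ/Kᵢ = 1.1457.
Both exceed 1, so a two-phase solution exists.
Iterate (Newton) starting at ψ = 0.56:
  ψ = 0.5600: g = 0.03555, g' = -0.4865 → ψ = 0.6331
  ψ = 0.6331: g = 0.00155, g' = -0.4463 → ψ = 0.6366
Converged at ψ = 0.6366.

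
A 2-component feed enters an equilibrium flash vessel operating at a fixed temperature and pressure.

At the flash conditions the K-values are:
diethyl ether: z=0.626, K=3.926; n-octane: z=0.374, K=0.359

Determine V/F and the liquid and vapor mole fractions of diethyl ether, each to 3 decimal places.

V/F = 0.849, x_diethyl ether = 0.180, y_diethyl ether = 0.706

Binary case is linear: z₁(K₁−1)(1+V/F(K₂−1)) + z₂(K₂−1)(1+V/F(K₁−1)) = 0
⇒ V/F = [z₁(K₁−1)+z₂(K₂−1)] / [−(K₁−1)(K₂−1)] = 1.5919/1.8756 = 0.849
Compositions from xᵢ = zᵢ/(1+V/F(Kᵢ−1)), yᵢ = Kᵢxᵢ:
  diethyl ether: x = 0.180, y = 0.706
  n-octane: x = 0.820, y = 0.294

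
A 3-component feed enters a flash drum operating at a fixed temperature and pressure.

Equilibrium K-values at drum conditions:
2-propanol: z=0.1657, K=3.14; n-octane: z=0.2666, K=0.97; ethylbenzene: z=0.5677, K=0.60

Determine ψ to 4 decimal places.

ψ = 0.1865

Rachford–Rice: g(ψ) = Σ zᵢ(Kᵢ−1)/(1+ψ(Kᵢ−1)) = 0.
Check two-phase: ΣzᵢKᵢ = 1.1195 > 1 and Σzᵢ/Kᵢ = 1.2738 > 1, so g(0) = 0.1195 > 0 and g(1) = -0.2738 < 0.
Iterate (Newton) starting at ψ = 0.62:
  ψ = 0.6200: g = -0.15772, g' = -0.3010 → ψ = 0.0961
  ψ = 0.0961: g = 0.04995, g' = -0.6206 → ψ = 0.1766
  ψ = 0.1766: g = 0.00498, g' = -0.5051 → ψ = 0.1864
  ψ = 0.1864: g = 0.00006, g' = -0.4941 → ψ = 0.1865
Converged at ψ = 0.1865.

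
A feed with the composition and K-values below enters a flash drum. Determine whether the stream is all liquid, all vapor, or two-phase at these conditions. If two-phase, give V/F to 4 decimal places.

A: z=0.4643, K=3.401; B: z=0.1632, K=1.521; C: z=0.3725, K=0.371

ΣzᵢKᵢ = 1.9655; Σzᵢ/Kᵢ = 1.2479.
Both exceed 1, so a two-phase solution exists.
Newton–Raphson from ψ = 0.5:
  ψ = 0.5000: g = 0.23226, g' = -0.8943 → ψ = 0.7597
  ψ = 0.7597: g = 0.00692, g' = -0.8989 → ψ = 0.7674
Converged at ψ = 0.7674.

two-phase, V/F = 0.7674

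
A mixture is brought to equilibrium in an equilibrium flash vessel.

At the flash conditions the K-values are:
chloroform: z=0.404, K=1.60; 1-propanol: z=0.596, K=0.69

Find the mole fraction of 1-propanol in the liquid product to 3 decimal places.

Newton–Raphson from ψ = 0.49:
  ψ = 0.490: g = -0.0305, g' = -0.166 → ψ = 0.307
  ψ = 0.307: g = 0.0006, g' = -0.174 → ψ = 0.310
Converged at ψ = 0.310.
Compositions from xᵢ = zᵢ/(1+ψ(Kᵢ−1)), yᵢ = Kᵢxᵢ:
  chloroform: x = 0.341, y = 0.545
  1-propanol: x = 0.659, y = 0.455

x_1-propanol = 0.659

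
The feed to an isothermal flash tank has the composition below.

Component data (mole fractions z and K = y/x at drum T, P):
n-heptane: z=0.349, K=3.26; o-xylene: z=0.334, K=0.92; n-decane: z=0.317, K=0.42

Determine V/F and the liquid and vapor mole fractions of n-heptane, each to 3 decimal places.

Material balance + equilibrium reduce to Σ zᵢ(Kᵢ−1)/(1+V/F(Kᵢ−1)) = 0.
Feasibility: ΣzᵢKᵢ = 1.578, Σzᵢ/Kᵢ = 1.225 — both > 1, two phases present.
Iterate (Newton) starting at V/F = 0.5:
  V/F = 0.500: g = 0.0835, g' = -0.607 → V/F = 0.638
  V/F = 0.638: g = 0.0032, g' = -0.570 → V/F = 0.643
Converged at V/F = 0.643.
Compositions from xᵢ = zᵢ/(1+V/F(Kᵢ−1)), yᵢ = Kᵢxᵢ:
  n-heptane: x = 0.142, y = 0.464
  o-xylene: x = 0.352, y = 0.324
  n-decane: x = 0.506, y = 0.212

V/F = 0.643, x_n-heptane = 0.142, y_n-heptane = 0.464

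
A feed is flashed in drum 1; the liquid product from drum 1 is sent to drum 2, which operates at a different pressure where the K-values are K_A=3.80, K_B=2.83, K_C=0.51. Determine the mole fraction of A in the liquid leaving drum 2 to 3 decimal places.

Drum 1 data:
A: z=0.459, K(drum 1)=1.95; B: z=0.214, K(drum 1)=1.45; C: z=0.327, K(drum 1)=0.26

x_A (drum 2) = 0.098

Drum 1:
Rachford–Rice: g(ψ₁) = Σ zᵢ(Kᵢ−1)/(1+ψ₁(Kᵢ−1)) = 0.
Check two-phase: ΣzᵢKᵢ = 1.290 > 1 and Σzᵢ/Kᵢ = 1.641 > 1, so g(0) = 0.290 > 0 and g(1) = -0.641 < 0.
Newton–Raphson from ψ₁ = 0.56:
  ψ₁ = 0.560: g = -0.0517, g' = -0.726 → ψ₁ = 0.489
  ψ₁ = 0.489: g = -0.0024, g' = -0.662 → ψ₁ = 0.485
Converged at ψ₁ = 0.485.
Drum-1 compositions:
  A: x = 0.314, y = 0.613
  B: x = 0.176, y = 0.255
  C: x = 0.510, y = 0.133
Drum-2 feed = drum-1 liquid: z₂ = (0.3142, 0.1757, 0.5102).
Drum 2:
Let ψ₂ = V/F and solve Σ zᵢ(Kᵢ−1)/(1+ψ₂(Kᵢ−1)) = 0.
g(0) = ΣzᵢKᵢ − 1 = 0.951 and g(1) = 1 − Σzᵢ/Kᵢ = -0.145, so a root lies in (0, 1).
Newton–Raphson from ψ₂ = 0.58:
  ψ₂ = 0.580: g = 0.1420, g' = -0.735 → ψ₂ = 0.773
  ψ₂ = 0.773: g = 0.0087, g' = -0.664 → ψ₂ = 0.786
Converged at ψ₂ = 0.786.
  A: x = 0.098, y = 0.373
  B: x = 0.072, y = 0.204
  C: x = 0.830, y = 0.423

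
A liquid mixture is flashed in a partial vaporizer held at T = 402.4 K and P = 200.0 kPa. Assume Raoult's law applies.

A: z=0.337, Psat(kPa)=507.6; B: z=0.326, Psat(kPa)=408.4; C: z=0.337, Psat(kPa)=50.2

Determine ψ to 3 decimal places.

Raoult's law: Kᵢ = Pᵢˢᵃᵗ/P = Pᵢˢᵃᵗ/200.0.
  K_A = 507.6/200.0 = 2.53800, K_B = 408.4/200.0 = 2.04200, K_C = 50.2/200.0 = 0.25100
Newton iteration, ψ⁰ = 0.5:
  ψ = 0.500: g = 0.1128, g' = -0.891 → ψ = 0.627
  ψ = 0.627: g = -0.0062, g' = -1.008 → ψ = 0.620
Converged at ψ = 0.620.

ψ = 0.620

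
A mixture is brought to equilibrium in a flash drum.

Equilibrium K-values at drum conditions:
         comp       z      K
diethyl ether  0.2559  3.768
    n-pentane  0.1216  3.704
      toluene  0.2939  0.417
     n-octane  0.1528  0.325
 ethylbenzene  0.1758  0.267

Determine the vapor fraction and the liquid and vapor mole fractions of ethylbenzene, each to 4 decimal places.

ψ = 0.3543, x_ethylbenzene = 0.2375, y_ethylbenzene = 0.0634

Let ψ = V/F and solve Σ zᵢ(Kᵢ−1)/(1+ψ(Kᵢ−1)) = 0.
Check two-phase: ΣzᵢKᵢ = 1.6338 > 1 and Σzᵢ/Kᵢ = 1.9341 > 1, so g(0) = 0.6338 > 0 and g(1) = -0.9341 < 0.
Iterate (Newton) starting at ψ = 0.58:
  ψ = 0.5800: g = -0.25265, g' = -1.1255 → ψ = 0.3555
  ψ = 0.3555: g = -0.00148, g' = -1.1814 → ψ = 0.3543
Converged at ψ = 0.3543.
Compositions from xᵢ = zᵢ/(1+ψ(Kᵢ−1)), yᵢ = Kᵢxᵢ:
  diethyl ether: x = 0.1292, y = 0.4868
  n-pentane: x = 0.0621, y = 0.2300
  toluene: x = 0.3704, y = 0.1545
  n-octane: x = 0.2008, y = 0.0653
  ethylbenzene: x = 0.2375, y = 0.0634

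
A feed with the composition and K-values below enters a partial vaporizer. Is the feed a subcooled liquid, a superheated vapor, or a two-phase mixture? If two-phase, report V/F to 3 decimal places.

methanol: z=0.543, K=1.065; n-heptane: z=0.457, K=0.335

ΣzᵢKᵢ = 0.731; Σzᵢ/Kᵢ = 1.874.
Since ΣzᵢKᵢ < 1 the mixture is below its bubble point — single liquid phase.

subcooled liquid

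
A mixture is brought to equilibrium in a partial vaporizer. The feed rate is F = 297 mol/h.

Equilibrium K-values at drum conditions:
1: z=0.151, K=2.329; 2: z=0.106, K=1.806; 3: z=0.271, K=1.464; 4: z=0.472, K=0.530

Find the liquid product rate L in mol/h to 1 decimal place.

L = 154.0 mol/h

Newton–Raphson from ψ = 0.5:
  ψ = 0.500: g = -0.0065, g' = -0.348 → ψ = 0.481
Converged at ψ = 0.481.
Then V = ψ·F = 0.4814·297 = 143.0 mol/h and L = F − V = 154.0 mol/h.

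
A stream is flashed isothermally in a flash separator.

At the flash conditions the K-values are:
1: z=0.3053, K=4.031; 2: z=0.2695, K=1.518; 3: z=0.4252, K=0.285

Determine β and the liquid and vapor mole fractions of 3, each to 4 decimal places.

Let β = V/F and solve Σ zᵢ(Kᵢ−1)/(1+β(Kᵢ−1)) = 0.
Feasibility: ΣzᵢKᵢ = 1.7609, Σzᵢ/Kᵢ = 1.7452 — both > 1, two phases present.
Newton–Raphson from β = 0.37:
  β = 0.3700: g = 0.13996, g' = -1.0760 → β = 0.5001
  β = 0.5001: g = 0.00549, g' = -1.0155 → β = 0.5055
Converged at β = 0.5055.
Compositions from xᵢ = zᵢ/(1+β(Kᵢ−1)), yᵢ = Kᵢxᵢ:
  1: x = 0.1206, y = 0.4860
  2: x = 0.2136, y = 0.3242
  3: x = 0.6659, y = 0.1898

β = 0.5055, x_3 = 0.6659, y_3 = 0.1898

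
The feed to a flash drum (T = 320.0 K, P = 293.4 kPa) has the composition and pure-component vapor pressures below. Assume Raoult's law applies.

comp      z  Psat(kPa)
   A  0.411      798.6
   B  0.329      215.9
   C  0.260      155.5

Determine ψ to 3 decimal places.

ψ = 0.779

Raoult's law: Kᵢ = Pᵢˢᵃᵗ/P = Pᵢˢᵃᵗ/293.4.
  K_A = 798.6/293.4 = 2.72188, K_B = 215.9/293.4 = 0.73586, K_C = 155.5/293.4 = 0.52999
Rachford–Rice: g(ψ) = Σ zᵢ(Kᵢ−1)/(1+ψ(Kᵢ−1)) = 0.
Feasibility: ΣzᵢKᵢ = 1.499, Σzᵢ/Kᵢ = 1.089 — both > 1, two phases present.
Newton–Raphson from ψ = 0.5:
  ψ = 0.500: g = 0.1204, g' = -0.480 → ψ = 0.751
  ψ = 0.751: g = 0.0115, g' = -0.405 → ψ = 0.779
Converged at ψ = 0.779.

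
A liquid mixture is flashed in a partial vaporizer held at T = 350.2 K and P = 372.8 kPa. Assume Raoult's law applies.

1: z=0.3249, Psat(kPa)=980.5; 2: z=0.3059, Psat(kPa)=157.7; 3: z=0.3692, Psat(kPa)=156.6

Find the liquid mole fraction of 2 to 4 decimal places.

Raoult's law: Kᵢ = Pᵢˢᵃᵗ/P = Pᵢˢᵃᵗ/372.8.
  K_1 = 980.5/372.8 = 2.630097, K_2 = 157.7/372.8 = 0.423015, K_3 = 156.6/372.8 = 0.420064
Let β = V/F and solve Σ zᵢ(Kᵢ−1)/(1+β(Kᵢ−1)) = 0.
g(0) = ΣzᵢKᵢ − 1 = 0.1390 and g(1) = 1 − Σzᵢ/Kᵢ = -0.7256, so a root lies in (0, 1).
Newton–Raphson from β = 0.5:
  β = 0.5000: g = -0.25782, g' = -0.7095 → β = 0.1366
  β = 0.1366: g = 0.00901, g' = -0.8439 → β = 0.1473
  β = 0.1473: g = 0.00007, g' = -0.8315 → β = 0.1474
Converged at β = 0.1474.
Compositions from xᵢ = zᵢ/(1+β(Kᵢ−1)), yᵢ = Kᵢxᵢ:
  1: x = 0.2620, y = 0.6890
  2: x = 0.3343, y = 0.1414
  3: x = 0.4037, y = 0.1696

x_2 = 0.3343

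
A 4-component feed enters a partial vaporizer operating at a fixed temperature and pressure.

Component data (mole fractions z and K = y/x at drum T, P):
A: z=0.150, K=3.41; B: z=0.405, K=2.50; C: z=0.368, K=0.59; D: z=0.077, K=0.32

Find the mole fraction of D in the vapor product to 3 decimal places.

Newton–Raphson from β = 0.5:
  β = 0.500: g = 0.2420, g' = -0.656 → β = 0.869
  β = 0.869: g = 0.0184, g' = -0.625 → β = 0.898
Converged at β = 0.898.
Compositions from xᵢ = zᵢ/(1+β(Kᵢ−1)), yᵢ = Kᵢxᵢ:
  A: x = 0.047, y = 0.162
  B: x = 0.173, y = 0.431
  C: x = 0.582, y = 0.344
  D: x = 0.198, y = 0.063

y_D = 0.063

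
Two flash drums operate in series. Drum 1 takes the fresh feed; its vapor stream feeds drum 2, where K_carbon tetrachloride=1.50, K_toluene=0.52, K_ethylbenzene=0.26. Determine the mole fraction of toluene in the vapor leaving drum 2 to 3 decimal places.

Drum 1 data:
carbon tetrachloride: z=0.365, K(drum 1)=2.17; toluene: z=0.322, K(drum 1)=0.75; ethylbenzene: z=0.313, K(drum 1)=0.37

y_toluene (drum 2) = 0.153

Drum 1:
Rachford–Rice: g(ψ₁) = Σ zᵢ(Kᵢ−1)/(1+ψ₁(Kᵢ−1)) = 0.
g(0) = ΣzᵢKᵢ − 1 = 0.149 and g(1) = 1 − Σzᵢ/Kᵢ = -0.443, so a root lies in (0, 1).
Newton iteration, ψ₁⁰ = 0.69:
  ψ₁ = 0.690: g = -0.2098, g' = -0.571 → ψ₁ = 0.323
  ψ₁ = 0.323: g = -0.0250, g' = -0.483 → ψ₁ = 0.271
Converged at ψ₁ = 0.271.
Drum-1 compositions:
  carbon tetrachloride: x = 0.277, y = 0.601
  toluene: x = 0.345, y = 0.259
  ethylbenzene: x = 0.378, y = 0.140
Drum-2 feed = drum-1 vapor: z₂ = (0.6013, 0.2591, 0.1397).
Drum 2:
Material balance + equilibrium reduce to Σ zᵢ(Kᵢ−1)/(1+ψ₂(Kᵢ−1)) = 0.
Feasibility: ΣzᵢKᵢ = 1.073, Σzᵢ/Kᵢ = 1.436 — both > 1, two phases present.
Iterate (Newton) starting at ψ₂ = 0.5:
  ψ₂ = 0.500: g = -0.0872, g' = -0.392 → ψ₂ = 0.278
  ψ₂ = 0.278: g = -0.0096, g' = -0.317 → ψ₂ = 0.247
Converged at ψ₂ = 0.247.
  carbon tetrachloride: x = 0.535, y = 0.803
  toluene: x = 0.294, y = 0.153
  ethylbenzene: x = 0.171, y = 0.044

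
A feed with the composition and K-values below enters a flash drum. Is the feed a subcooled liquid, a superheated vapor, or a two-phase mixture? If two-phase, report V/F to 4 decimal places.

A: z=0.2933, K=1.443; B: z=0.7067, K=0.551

subcooled liquid

ΣzᵢKᵢ = 0.8126; Σzᵢ/Kᵢ = 1.4858.
Since ΣzᵢKᵢ < 1 the mixture is below its bubble point — single liquid phase.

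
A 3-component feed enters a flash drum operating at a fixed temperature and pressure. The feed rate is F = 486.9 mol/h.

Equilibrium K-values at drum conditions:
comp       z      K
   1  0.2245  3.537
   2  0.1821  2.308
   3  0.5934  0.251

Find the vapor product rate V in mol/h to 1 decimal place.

Newton iteration, β⁰ = 0.5:
  β = 0.5000: g = -0.31548, g' = -1.2455 → β = 0.2467
  β = 0.2467: g = -0.01482, g' = -1.2256 → β = 0.2346
  β = 0.2346: g = 0.00009, g' = -1.2402 → β = 0.2347
Converged at β = 0.2347.
Then V = β·F = 0.2347·486.9 = 114.3 mol/h and L = F − V = 372.6 mol/h.

V = 114.3 mol/h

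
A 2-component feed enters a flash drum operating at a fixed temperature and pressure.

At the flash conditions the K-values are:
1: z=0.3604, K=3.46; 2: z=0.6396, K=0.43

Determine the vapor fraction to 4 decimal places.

ψ = 0.3723

Let ψ = V/F and solve Σ zᵢ(Kᵢ−1)/(1+ψ(Kᵢ−1)) = 0.
g(0) = ΣzᵢKᵢ − 1 = 0.5220 and g(1) = 1 − Σzᵢ/Kᵢ = -0.5916, so a root lies in (0, 1).
Newton–Raphson from ψ = 0.66:
  ψ = 0.6600: g = -0.24651, g' = -0.8509 → ψ = 0.3703
  ψ = 0.3703: g = 0.00185, g' = -0.9311 → ψ = 0.3723
Converged at ψ = 0.3723.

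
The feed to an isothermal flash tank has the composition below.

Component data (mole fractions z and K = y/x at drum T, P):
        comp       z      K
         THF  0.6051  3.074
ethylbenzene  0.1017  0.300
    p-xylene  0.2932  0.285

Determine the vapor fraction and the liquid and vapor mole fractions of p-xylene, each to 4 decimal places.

ψ = 0.6604, x_p-xylene = 0.5555, y_p-xylene = 0.1583

Material balance + equilibrium reduce to Σ zᵢ(Kᵢ−1)/(1+ψ(Kᵢ−1)) = 0.
g(0) = ΣzᵢKᵢ − 1 = 0.9741 and g(1) = 1 − Σzᵢ/Kᵢ = -0.5646, so a root lies in (0, 1).
Iterate (Newton) starting at ψ = 0.5:
  ψ = 0.5000: g = 0.18028, g' = -1.1083 → ψ = 0.6627
  ψ = 0.6627: g = -0.00263, g' = -1.1764 → ψ = 0.6604
Converged at ψ = 0.6604.
Compositions from xᵢ = zᵢ/(1+ψ(Kᵢ−1)), yᵢ = Kᵢxᵢ:
  THF: x = 0.2553, y = 0.7849
  ethylbenzene: x = 0.1891, y = 0.0567
  p-xylene: x = 0.5555, y = 0.1583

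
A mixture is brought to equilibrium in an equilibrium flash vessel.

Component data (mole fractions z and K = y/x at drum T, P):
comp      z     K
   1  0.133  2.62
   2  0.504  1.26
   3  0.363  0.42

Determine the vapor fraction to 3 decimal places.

ψ = 0.332

Let ψ = V/F and solve Σ zᵢ(Kᵢ−1)/(1+ψ(Kᵢ−1)) = 0.
Feasibility: ΣzᵢKᵢ = 1.136, Σzᵢ/Kᵢ = 1.315 — both > 1, two phases present.
Newton iteration, ψ⁰ = 0.44:
  ψ = 0.440: g = -0.0393, g' = -0.367 → ψ = 0.333
  ψ = 0.333: g = -0.0003, g' = -0.364 → ψ = 0.332
Converged at ψ = 0.332.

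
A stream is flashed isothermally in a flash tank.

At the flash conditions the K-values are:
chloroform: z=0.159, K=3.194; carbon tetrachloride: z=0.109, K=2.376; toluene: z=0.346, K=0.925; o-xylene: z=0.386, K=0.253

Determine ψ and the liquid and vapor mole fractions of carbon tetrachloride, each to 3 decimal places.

ψ = 0.193, x_carbon tetrachloride = 0.086, y_carbon tetrachloride = 0.205

Let ψ = V/F and solve Σ zᵢ(Kᵢ−1)/(1+ψ(Kᵢ−1)) = 0.
Feasibility: ΣzᵢKᵢ = 1.185, Σzᵢ/Kᵢ = 1.995 — both > 1, two phases present.
Newton iteration, ψ⁰ = 0.5:
  ψ = 0.500: g = -0.2320, g' = -0.797 → ψ = 0.209
  ψ = 0.209: g = -0.0124, g' = -0.789 → ψ = 0.193
Converged at ψ = 0.193.
Compositions from xᵢ = zᵢ/(1+ψ(Kᵢ−1)), yᵢ = Kᵢxᵢ:
  chloroform: x = 0.112, y = 0.357
  carbon tetrachloride: x = 0.086, y = 0.205
  toluene: x = 0.351, y = 0.325
  o-xylene: x = 0.451, y = 0.114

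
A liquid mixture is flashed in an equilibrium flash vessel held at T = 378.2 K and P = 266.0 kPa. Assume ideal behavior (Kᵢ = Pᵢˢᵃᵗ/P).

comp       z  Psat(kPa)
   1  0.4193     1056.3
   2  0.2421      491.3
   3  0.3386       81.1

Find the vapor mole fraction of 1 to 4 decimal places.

y_1 = 0.5078

Raoult's law: Kᵢ = Pᵢˢᵃᵗ/P = Pᵢˢᵃᵗ/266.0.
  K_1 = 1056.3/266.0 = 3.971053, K_2 = 491.3/266.0 = 1.846992, K_3 = 81.1/266.0 = 0.304887
Rachford–Rice: g(ψ) = Σ zᵢ(Kᵢ−1)/(1+ψ(Kᵢ−1)) = 0.
g(0) = ΣzᵢKᵢ − 1 = 1.2155 and g(1) = 1 − Σzᵢ/Kᵢ = -0.3472, so a root lies in (0, 1).
Newton iteration, ψ⁰ = 0.31:
  ψ = 0.3100: g = 0.51089, g' = -1.3777 → ψ = 0.6808
  ψ = 0.6808: g = 0.09537, g' = -1.0646 → ψ = 0.7704
  ψ = 0.7704: g = -0.00386, g' = -1.1641 → ψ = 0.7671
Converged at ψ = 0.7671.
Compositions from xᵢ = zᵢ/(1+ψ(Kᵢ−1)), yᵢ = Kᵢxᵢ:
  1: x = 0.1279, y = 0.5078
  2: x = 0.1468, y = 0.2711
  3: x = 0.7254, y = 0.2212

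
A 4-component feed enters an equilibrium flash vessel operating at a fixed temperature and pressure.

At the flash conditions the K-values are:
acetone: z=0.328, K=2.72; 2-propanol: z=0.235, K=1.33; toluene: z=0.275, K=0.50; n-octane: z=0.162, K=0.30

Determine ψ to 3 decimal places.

Rachford–Rice: g(ψ) = Σ zᵢ(Kᵢ−1)/(1+ψ(Kᵢ−1)) = 0.
g(0) = ΣzᵢKᵢ − 1 = 0.391 and g(1) = 1 − Σzᵢ/Kᵢ = -0.387, so a root lies in (0, 1).
Newton–Raphson from ψ = 0.5:
  ψ = 0.500: g = 0.0121, g' = -0.609 → ψ = 0.520
Converged at ψ = 0.520.

ψ = 0.520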